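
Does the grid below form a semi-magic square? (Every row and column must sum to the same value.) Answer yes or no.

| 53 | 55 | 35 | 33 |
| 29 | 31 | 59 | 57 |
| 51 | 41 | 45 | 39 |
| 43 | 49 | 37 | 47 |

Row 1: 53 + 55 + 35 + 33 = 176.
Row 2: 29 + 31 + 59 + 57 = 176.
Row 3: 51 + 41 + 45 + 39 = 176.
Row 4: 43 + 49 + 37 + 47 = 176.
Column 1: 53 + 29 + 51 + 43 = 176.
Column 2: 55 + 31 + 41 + 49 = 176.
Column 3: 35 + 59 + 45 + 37 = 176.
Column 4: 33 + 57 + 39 + 47 = 176.
All lines sum to 176.

Yes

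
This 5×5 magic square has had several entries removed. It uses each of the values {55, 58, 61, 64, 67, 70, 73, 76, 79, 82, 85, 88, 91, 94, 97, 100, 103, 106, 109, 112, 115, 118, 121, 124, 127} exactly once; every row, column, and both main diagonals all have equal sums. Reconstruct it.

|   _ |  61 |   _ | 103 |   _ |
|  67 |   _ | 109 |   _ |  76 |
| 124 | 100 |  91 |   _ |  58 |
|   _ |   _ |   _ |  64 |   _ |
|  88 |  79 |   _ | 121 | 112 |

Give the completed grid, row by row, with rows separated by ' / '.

70 61 127 103 94 / 67 118 109 85 76 / 124 100 91 82 58 / 106 97 73 64 115 / 88 79 55 121 112

The 25 entries sum to 2275, so each line sums to 2275/5 = 455.
Using row 3: 124 + 100 + 91 + 58 + ? → (3,4) = 455 − 373 = 82.
Row 5: 88 + 79 + 121 + 112 + ? = 455, so (5,3) = 55.
The remaining cell in column 4 is (2,4) = 455 − 370 = 85.
The remaining cell in row 2 is (2,2) = 455 − 337 = 118.
From column 2, 455 − (61 + 118 + 100 + 79) gives (4,2) = 97.
Main diagonal needs 455; the known cells sum to 385, so (1,1) = 70.
From anti-diagonal, 455 − (85 + 91 + 97 + 88) gives (1,5) = 94.
Row 1 needs 455; the known cells sum to 328, so (1,3) = 127.
From column 1, 455 − (70 + 67 + 124 + 88) gives (4,1) = 106.
Column 3 needs 455; the known cells sum to 382, so (4,3) = 73.
Column 5 needs 455; the known cells sum to 340, so (4,5) = 115.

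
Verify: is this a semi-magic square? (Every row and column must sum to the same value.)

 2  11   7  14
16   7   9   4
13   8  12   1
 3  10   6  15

Row 1: 2 + 11 + 7 + 14 = 34.
Row 2: 16 + 7 + 9 + 4 = 36.
Row 3: 13 + 8 + 12 + 1 = 34.
Row 4: 3 + 10 + 6 + 15 = 34.
Column 1: 2 + 16 + 13 + 3 = 34.
Column 2: 11 + 7 + 8 + 10 = 36.
Column 3: 7 + 9 + 12 + 6 = 34.
Column 4: 14 + 4 + 1 + 15 = 34.

No — column 1 sums to 34 but column 2 sums to 36.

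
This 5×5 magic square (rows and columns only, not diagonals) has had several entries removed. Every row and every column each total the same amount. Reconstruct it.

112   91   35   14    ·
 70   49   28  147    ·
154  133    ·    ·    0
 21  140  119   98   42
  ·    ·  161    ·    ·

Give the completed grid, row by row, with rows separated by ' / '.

112 91 35 14 168 / 70 49 28 147 126 / 154 133 77 56 0 / 21 140 119 98 42 / 63 7 161 105 84

Row 4 is already complete: 21 + 140 + 119 + 98 + 42 = 420, so that is the magic constant.
From row 1, 420 − (112 + 91 + 35 + 14) gives (1,5) = 168.
Row 2: 70 + 49 + 28 + 147 + ? = 420, so (2,5) = 126.
Column 1 needs 420; the known cells sum to 357, so (5,1) = 63.
Column 2 must total 420; the given cells sum to 413, so (5,2) = 7.
Column 3 needs 420; the known cells sum to 343, so (3,3) = 77.
The remaining cell in column 5 is (5,5) = 420 − 336 = 84.
From row 3, 420 − (154 + 133 + 77 + 0) gives (3,4) = 56.
Row 5: 63 + 7 + 161 + 84 + ? = 420, so (5,4) = 105.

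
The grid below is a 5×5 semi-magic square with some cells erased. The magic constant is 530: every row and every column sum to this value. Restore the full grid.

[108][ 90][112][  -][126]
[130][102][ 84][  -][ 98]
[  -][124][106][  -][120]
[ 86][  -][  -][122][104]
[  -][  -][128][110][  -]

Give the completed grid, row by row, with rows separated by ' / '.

The remaining cell in row 1 is (1,4) = 530 − 436 = 94.
Row 2 must total 530; the given cells sum to 414, so (2,4) = 116.
Column 3 must total 530; the given cells sum to 430, so (4,3) = 100.
From column 4, 530 − (94 + 116 + 122 + 110) gives (3,4) = 88.
Column 5 needs 530; the known cells sum to 448, so (5,5) = 82.
From row 3, 530 − (124 + 106 + 88 + 120) gives (3,1) = 92.
Row 4 needs 530; the known cells sum to 412, so (4,2) = 118.
Using column 1: 108 + 130 + 92 + 86 + ? → (5,1) = 530 − 416 = 114.
Column 2: 90 + 102 + 124 + 118 + ? = 530, so (5,2) = 96.

108 90 112 94 126 / 130 102 84 116 98 / 92 124 106 88 120 / 86 118 100 122 104 / 114 96 128 110 82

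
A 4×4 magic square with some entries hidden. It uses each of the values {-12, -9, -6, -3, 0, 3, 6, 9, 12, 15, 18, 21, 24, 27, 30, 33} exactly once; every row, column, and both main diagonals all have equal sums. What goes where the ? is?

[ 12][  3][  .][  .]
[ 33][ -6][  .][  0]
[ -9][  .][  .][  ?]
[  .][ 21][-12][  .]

18

The 16 entries sum to 168, so each line sums to 168/4 = 42.
The remaining cell in row 2 is (2,3) = 42 − 27 = 15.
The remaining cell in column 1 is (4,1) = 42 − 36 = 6.
Column 2 must total 42; the given cells sum to 18, so (3,2) = 24.
The remaining cell in anti-diagonal is (1,4) = 42 − 45 = -3.
Using row 1: 12 + 3 + (-3) + ? → (1,3) = 42 − 12 = 30.
Row 4 must total 42; the given cells sum to 15, so (4,4) = 27.
The remaining cell in column 3 is (3,3) = 42 − 33 = 9.
The remaining cell in column 4 is (3,4) = 42 − 24 = 18.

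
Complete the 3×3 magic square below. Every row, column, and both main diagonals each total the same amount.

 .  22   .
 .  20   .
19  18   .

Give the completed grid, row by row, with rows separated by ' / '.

17 22 21 / 24 20 16 / 19 18 23

Column 2 is already complete: 22 + 20 + 18 = 60, so that is the magic constant.
Row 3 needs 60; the known cells sum to 37, so (3,3) = 23.
Main diagonal: 20 + 23 + ? = 60, so (1,1) = 17.
Anti-diagonal: 20 + 19 + ? = 60, so (1,3) = 21.
Column 1 must total 60; the given cells sum to 36, so (2,1) = 24.
Using column 3: 21 + 23 + ? → (2,3) = 60 − 44 = 16.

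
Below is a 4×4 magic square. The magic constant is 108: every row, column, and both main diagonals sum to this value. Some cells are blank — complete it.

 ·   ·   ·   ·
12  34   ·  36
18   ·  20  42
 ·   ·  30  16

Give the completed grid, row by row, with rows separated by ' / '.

38 24 32 14 / 12 34 26 36 / 18 28 20 42 / 40 22 30 16

Using row 2: 12 + 34 + 36 + ? → (2,3) = 108 − 82 = 26.
From row 3, 108 − (18 + 20 + 42) gives (3,2) = 28.
Using column 3: 26 + 20 + 30 + ? → (1,3) = 108 − 76 = 32.
The remaining cell in column 4 is (1,4) = 108 − 94 = 14.
From main diagonal, 108 − (34 + 20 + 16) gives (1,1) = 38.
Anti-diagonal needs 108; the known cells sum to 68, so (4,1) = 40.
From row 1, 108 − (38 + 32 + 14) gives (1,2) = 24.
Row 4 needs 108; the known cells sum to 86, so (4,2) = 22.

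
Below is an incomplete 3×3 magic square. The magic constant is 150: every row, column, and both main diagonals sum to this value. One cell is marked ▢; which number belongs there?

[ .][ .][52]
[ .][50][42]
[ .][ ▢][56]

Row 2 must total 150; the given cells sum to 92, so (2,1) = 58.
Main diagonal must total 150; the given cells sum to 106, so (1,1) = 44.
Anti-diagonal: 52 + 50 + ? = 150, so (3,1) = 48.
From row 1, 150 − (44 + 52) gives (1,2) = 54.
Using row 3: 48 + 56 + ? → (3,2) = 150 − 104 = 46.

46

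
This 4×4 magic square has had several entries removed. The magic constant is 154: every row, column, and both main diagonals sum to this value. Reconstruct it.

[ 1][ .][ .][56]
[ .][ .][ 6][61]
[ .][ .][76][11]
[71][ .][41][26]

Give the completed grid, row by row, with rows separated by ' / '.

From row 4, 154 − (71 + 41 + 26) gives (4,2) = 16.
Column 3: 6 + 76 + 41 + ? = 154, so (1,3) = 31.
Main diagonal must total 154; the given cells sum to 103, so (2,2) = 51.
Anti-diagonal must total 154; the given cells sum to 133, so (3,2) = 21.
Row 1 needs 154; the known cells sum to 88, so (1,2) = 66.
The remaining cell in row 2 is (2,1) = 154 − 118 = 36.
Using row 3: 21 + 76 + 11 + ? → (3,1) = 154 − 108 = 46.

1 66 31 56 / 36 51 6 61 / 46 21 76 11 / 71 16 41 26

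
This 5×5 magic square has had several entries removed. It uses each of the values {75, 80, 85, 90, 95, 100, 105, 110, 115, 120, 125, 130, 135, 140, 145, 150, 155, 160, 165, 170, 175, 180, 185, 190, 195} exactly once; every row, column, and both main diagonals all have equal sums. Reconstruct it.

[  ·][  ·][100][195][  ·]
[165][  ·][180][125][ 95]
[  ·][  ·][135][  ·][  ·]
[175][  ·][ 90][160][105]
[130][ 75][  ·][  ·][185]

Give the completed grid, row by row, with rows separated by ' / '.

85 155 100 195 140 / 165 110 180 125 95 / 120 190 135 80 150 / 175 145 90 160 105 / 130 75 170 115 185

The 25 entries sum to 3375, so each line sums to 3375/5 = 675.
Using row 2: 165 + 180 + 125 + 95 + ? → (2,2) = 675 − 565 = 110.
From row 4, 675 − (175 + 90 + 160 + 105) gives (4,2) = 145.
Column 3: 100 + 180 + 135 + 90 + ? = 675, so (5,3) = 170.
Main diagonal needs 675; the known cells sum to 590, so (1,1) = 85.
Anti-diagonal: 125 + 135 + 145 + 130 + ? = 675, so (1,5) = 140.
Row 1 needs 675; the known cells sum to 520, so (1,2) = 155.
The remaining cell in row 5 is (5,4) = 675 − 560 = 115.
From column 1, 675 − (85 + 165 + 175 + 130) gives (3,1) = 120.
Column 2: 155 + 110 + 145 + 75 + ? = 675, so (3,2) = 190.
The remaining cell in column 4 is (3,4) = 675 − 595 = 80.
Column 5 must total 675; the given cells sum to 525, so (3,5) = 150.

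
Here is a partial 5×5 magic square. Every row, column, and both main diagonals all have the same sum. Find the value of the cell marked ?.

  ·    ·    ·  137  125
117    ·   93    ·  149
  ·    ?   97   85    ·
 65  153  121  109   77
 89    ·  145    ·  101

129

Row 4 is complete and sums to 525; that is the magic constant.
The remaining cell in column 3 is (1,3) = 525 − 456 = 69.
From column 5, 525 − (125 + 149 + 77 + 101) gives (3,5) = 73.
Anti-diagonal needs 525; the known cells sum to 464, so (2,4) = 61.
Row 2 needs 525; the known cells sum to 420, so (2,2) = 105.
The remaining cell in column 4 is (5,4) = 525 − 392 = 133.
The remaining cell in main diagonal is (1,1) = 525 − 412 = 113.
From row 1, 525 − (113 + 69 + 137 + 125) gives (1,2) = 81.
From row 5, 525 − (89 + 145 + 133 + 101) gives (5,2) = 57.
Column 1 must total 525; the given cells sum to 384, so (3,1) = 141.
The remaining cell in column 2 is (3,2) = 525 − 396 = 129.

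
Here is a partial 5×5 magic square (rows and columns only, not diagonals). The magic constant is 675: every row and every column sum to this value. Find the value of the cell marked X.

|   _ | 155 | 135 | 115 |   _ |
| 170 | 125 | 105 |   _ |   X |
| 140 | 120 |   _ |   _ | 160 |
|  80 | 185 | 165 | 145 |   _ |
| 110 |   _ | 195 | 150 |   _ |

190

Using row 4: 80 + 185 + 165 + 145 + ? → (4,5) = 675 − 575 = 100.
Using column 1: 170 + 140 + 80 + 110 + ? → (1,1) = 675 − 500 = 175.
Column 2 needs 675; the known cells sum to 585, so (5,2) = 90.
Column 3: 135 + 105 + 165 + 195 + ? = 675, so (3,3) = 75.
Row 1 needs 675; the known cells sum to 580, so (1,5) = 95.
Row 3: 140 + 120 + 75 + 160 + ? = 675, so (3,4) = 180.
Row 5 needs 675; the known cells sum to 545, so (5,5) = 130.
Using column 4: 115 + 180 + 145 + 150 + ? → (2,4) = 675 − 590 = 85.
Using column 5: 95 + 160 + 100 + 130 + ? → (2,5) = 675 − 485 = 190.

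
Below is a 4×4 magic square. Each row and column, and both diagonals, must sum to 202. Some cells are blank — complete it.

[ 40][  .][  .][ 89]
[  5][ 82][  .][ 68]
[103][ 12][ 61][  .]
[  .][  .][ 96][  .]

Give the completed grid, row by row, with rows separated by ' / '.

From row 2, 202 − (5 + 82 + 68) gives (2,3) = 47.
Row 3 needs 202; the known cells sum to 176, so (3,4) = 26.
Column 1 needs 202; the known cells sum to 148, so (4,1) = 54.
Column 3 needs 202; the known cells sum to 204, so (1,3) = -2.
Column 4 needs 202; the known cells sum to 183, so (4,4) = 19.
Row 1 must total 202; the given cells sum to 127, so (1,2) = 75.
From row 4, 202 − (54 + 96 + 19) gives (4,2) = 33.

40 75 -2 89 / 5 82 47 68 / 103 12 61 26 / 54 33 96 19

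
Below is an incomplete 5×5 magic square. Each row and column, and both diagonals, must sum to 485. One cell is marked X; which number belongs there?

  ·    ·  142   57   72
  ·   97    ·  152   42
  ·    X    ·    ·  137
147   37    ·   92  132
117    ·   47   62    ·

67

The remaining cell in row 4 is (4,3) = 485 − 408 = 77.
Using column 4: 57 + 152 + 92 + 62 + ? → (3,4) = 485 − 363 = 122.
Column 5: 72 + 42 + 137 + 132 + ? = 485, so (5,5) = 102.
The remaining cell in anti-diagonal is (3,3) = 485 − 378 = 107.
Row 5: 117 + 47 + 62 + 102 + ? = 485, so (5,2) = 157.
Column 3 must total 485; the given cells sum to 373, so (2,3) = 112.
Main diagonal must total 485; the given cells sum to 398, so (1,1) = 87.
Row 1: 87 + 142 + 57 + 72 + ? = 485, so (1,2) = 127.
Using row 2: 97 + 112 + 152 + 42 + ? → (2,1) = 485 − 403 = 82.
Column 1: 87 + 82 + 147 + 117 + ? = 485, so (3,1) = 52.
From column 2, 485 − (127 + 97 + 37 + 157) gives (3,2) = 67.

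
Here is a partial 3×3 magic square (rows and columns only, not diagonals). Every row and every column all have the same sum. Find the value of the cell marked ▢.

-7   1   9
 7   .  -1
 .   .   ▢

Row 1 is complete and sums to 3; that is the magic constant.
Using row 2: 7 + (-1) + ? → (2,2) = 3 − 6 = -3.
Column 1 must total 3; the given cells sum to 0, so (3,1) = 3.
The remaining cell in column 2 is (3,2) = 3 − (-2) = 5.
Column 3 must total 3; the given cells sum to 8, so (3,3) = -5.

-5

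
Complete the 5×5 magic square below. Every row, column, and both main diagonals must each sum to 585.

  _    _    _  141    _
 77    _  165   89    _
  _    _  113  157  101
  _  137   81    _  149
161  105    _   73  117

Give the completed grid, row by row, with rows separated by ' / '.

The remaining cell in row 5 is (5,3) = 585 − 456 = 129.
Column 3 must total 585; the given cells sum to 488, so (1,3) = 97.
Column 4 needs 585; the known cells sum to 460, so (4,4) = 125.
From anti-diagonal, 585 − (89 + 113 + 137 + 161) gives (1,5) = 85.
Using row 4: 137 + 81 + 125 + 149 + ? → (4,1) = 585 − 492 = 93.
Using column 5: 85 + 101 + 149 + 117 + ? → (2,5) = 585 − 452 = 133.
From row 2, 585 − (77 + 165 + 89 + 133) gives (2,2) = 121.
Using main diagonal: 121 + 113 + 125 + 117 + ? → (1,1) = 585 − 476 = 109.
From row 1, 585 − (109 + 97 + 141 + 85) gives (1,2) = 153.
Column 1 must total 585; the given cells sum to 440, so (3,1) = 145.
Column 2 must total 585; the given cells sum to 516, so (3,2) = 69.

109 153 97 141 85 / 77 121 165 89 133 / 145 69 113 157 101 / 93 137 81 125 149 / 161 105 129 73 117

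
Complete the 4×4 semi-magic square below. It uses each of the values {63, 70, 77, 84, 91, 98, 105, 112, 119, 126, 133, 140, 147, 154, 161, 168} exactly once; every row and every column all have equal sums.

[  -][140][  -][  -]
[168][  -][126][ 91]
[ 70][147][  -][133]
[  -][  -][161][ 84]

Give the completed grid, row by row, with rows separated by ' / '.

The 16 entries sum to 1848, so each line sums to 1848/4 = 462.
From row 2, 462 − (168 + 126 + 91) gives (2,2) = 77.
Using row 3: 70 + 147 + 133 + ? → (3,3) = 462 − 350 = 112.
From column 2, 462 − (140 + 77 + 147) gives (4,2) = 98.
Column 3 must total 462; the given cells sum to 399, so (1,3) = 63.
Column 4: 91 + 133 + 84 + ? = 462, so (1,4) = 154.
Row 1 must total 462; the given cells sum to 357, so (1,1) = 105.
From row 4, 462 − (98 + 161 + 84) gives (4,1) = 119.

105 140 63 154 / 168 77 126 91 / 70 147 112 133 / 119 98 161 84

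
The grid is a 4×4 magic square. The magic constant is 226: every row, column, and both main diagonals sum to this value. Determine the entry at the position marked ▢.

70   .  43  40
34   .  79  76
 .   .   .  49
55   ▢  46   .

From row 1, 226 − (70 + 43 + 40) gives (1,2) = 73.
Row 2 needs 226; the known cells sum to 189, so (2,2) = 37.
Column 1 needs 226; the known cells sum to 159, so (3,1) = 67.
Column 3 must total 226; the given cells sum to 168, so (3,3) = 58.
Using column 4: 40 + 76 + 49 + ? → (4,4) = 226 − 165 = 61.
Using anti-diagonal: 40 + 79 + 55 + ? → (3,2) = 226 − 174 = 52.
Row 4: 55 + 46 + 61 + ? = 226, so (4,2) = 64.

64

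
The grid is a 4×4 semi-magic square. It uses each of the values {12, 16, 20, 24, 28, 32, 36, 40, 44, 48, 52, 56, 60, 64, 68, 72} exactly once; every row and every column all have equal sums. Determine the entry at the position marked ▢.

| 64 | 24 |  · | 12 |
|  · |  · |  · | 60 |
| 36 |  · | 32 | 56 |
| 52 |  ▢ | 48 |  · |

The 16 entries sum to 672, so each line sums to 672/4 = 168.
The remaining cell in row 1 is (1,3) = 168 − 100 = 68.
From row 3, 168 − (36 + 32 + 56) gives (3,2) = 44.
Using column 1: 64 + 36 + 52 + ? → (2,1) = 168 − 152 = 16.
Column 3 needs 168; the known cells sum to 148, so (2,3) = 20.
Column 4: 12 + 60 + 56 + ? = 168, so (4,4) = 40.
Row 2 needs 168; the known cells sum to 96, so (2,2) = 72.
Row 4 needs 168; the known cells sum to 140, so (4,2) = 28.

28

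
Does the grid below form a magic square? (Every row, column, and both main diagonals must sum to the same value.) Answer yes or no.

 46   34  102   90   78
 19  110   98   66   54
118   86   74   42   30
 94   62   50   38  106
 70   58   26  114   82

No — row 2 sums to 347 but main diagonal sums to 350.

Row 1: 46 + 34 + 102 + 90 + 78 = 350.
Row 2: 19 + 110 + 98 + 66 + 54 = 347.
Row 3: 118 + 86 + 74 + 42 + 30 = 350.
Row 4: 94 + 62 + 50 + 38 + 106 = 350.
Row 5: 70 + 58 + 26 + 114 + 82 = 350.
Column 1: 46 + 19 + 118 + 94 + 70 = 347.
Column 2: 34 + 110 + 86 + 62 + 58 = 350.
Column 3: 102 + 98 + 74 + 50 + 26 = 350.
Column 4: 90 + 66 + 42 + 38 + 114 = 350.
Column 5: 78 + 54 + 30 + 106 + 82 = 350.
Main diagonal: 46 + 110 + 74 + 38 + 82 = 350.
Anti-diagonal: 78 + 66 + 74 + 62 + 70 = 350.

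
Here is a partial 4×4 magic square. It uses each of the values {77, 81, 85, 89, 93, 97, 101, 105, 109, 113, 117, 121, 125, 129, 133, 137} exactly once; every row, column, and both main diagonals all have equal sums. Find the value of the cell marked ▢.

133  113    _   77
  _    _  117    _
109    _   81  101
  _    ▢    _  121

85

The 16 entries sum to 1712, so each line sums to 1712/4 = 428.
Row 1 needs 428; the known cells sum to 323, so (1,3) = 105.
The remaining cell in row 3 is (3,2) = 428 − 291 = 137.
The remaining cell in column 3 is (4,3) = 428 − 303 = 125.
Column 4: 77 + 101 + 121 + ? = 428, so (2,4) = 129.
Main diagonal needs 428; the known cells sum to 335, so (2,2) = 93.
From anti-diagonal, 428 − (77 + 117 + 137) gives (4,1) = 97.
From row 2, 428 − (93 + 117 + 129) gives (2,1) = 89.
Row 4: 97 + 125 + 121 + ? = 428, so (4,2) = 85.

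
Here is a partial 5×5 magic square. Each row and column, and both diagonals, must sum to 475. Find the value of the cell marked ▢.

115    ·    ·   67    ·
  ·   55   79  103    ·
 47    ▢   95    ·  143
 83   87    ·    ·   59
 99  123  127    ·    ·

Column 1: 115 + 47 + 83 + 99 + ? = 475, so (2,1) = 131.
Using anti-diagonal: 103 + 95 + 87 + 99 + ? → (1,5) = 475 − 384 = 91.
Row 2: 131 + 55 + 79 + 103 + ? = 475, so (2,5) = 107.
Column 5 needs 475; the known cells sum to 400, so (5,5) = 75.
From main diagonal, 475 − (115 + 55 + 95 + 75) gives (4,4) = 135.
The remaining cell in row 4 is (4,3) = 475 − 364 = 111.
The remaining cell in row 5 is (5,4) = 475 − 424 = 51.
Column 3: 79 + 95 + 111 + 127 + ? = 475, so (1,3) = 63.
Column 4 needs 475; the known cells sum to 356, so (3,4) = 119.
Row 1: 115 + 63 + 67 + 91 + ? = 475, so (1,2) = 139.
Row 3 needs 475; the known cells sum to 404, so (3,2) = 71.

71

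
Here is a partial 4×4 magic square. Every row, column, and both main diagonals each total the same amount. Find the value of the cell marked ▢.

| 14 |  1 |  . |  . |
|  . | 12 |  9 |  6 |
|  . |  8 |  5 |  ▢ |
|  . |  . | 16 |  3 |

Main diagonal is complete and sums to 34; that is the magic constant.
Row 2 needs 34; the known cells sum to 27, so (2,1) = 7.
From column 2, 34 − (1 + 12 + 8) gives (4,2) = 13.
From column 3, 34 − (9 + 5 + 16) gives (1,3) = 4.
Row 1: 14 + 1 + 4 + ? = 34, so (1,4) = 15.
Using row 4: 13 + 16 + 3 + ? → (4,1) = 34 − 32 = 2.
The remaining cell in column 1 is (3,1) = 34 − 23 = 11.
Column 4: 15 + 6 + 3 + ? = 34, so (3,4) = 10.

10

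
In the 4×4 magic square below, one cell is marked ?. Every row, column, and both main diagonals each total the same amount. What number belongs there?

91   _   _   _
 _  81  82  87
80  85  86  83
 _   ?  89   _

Row 3 is complete and sums to 334; that is the magic constant.
Row 2 must total 334; the given cells sum to 250, so (2,1) = 84.
Column 1 must total 334; the given cells sum to 255, so (4,1) = 79.
Using column 3: 82 + 86 + 89 + ? → (1,3) = 334 − 257 = 77.
The remaining cell in main diagonal is (4,4) = 334 − 258 = 76.
Anti-diagonal needs 334; the known cells sum to 246, so (1,4) = 88.
From row 1, 334 − (91 + 77 + 88) gives (1,2) = 78.
Using row 4: 79 + 89 + 76 + ? → (4,2) = 334 − 244 = 90.

90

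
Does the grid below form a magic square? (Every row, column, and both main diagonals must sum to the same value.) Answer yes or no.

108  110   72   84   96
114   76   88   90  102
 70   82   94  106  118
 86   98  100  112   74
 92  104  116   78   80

Yes

Row 1: 108 + 110 + 72 + 84 + 96 = 470.
Row 2: 114 + 76 + 88 + 90 + 102 = 470.
Row 3: 70 + 82 + 94 + 106 + 118 = 470.
Row 4: 86 + 98 + 100 + 112 + 74 = 470.
Row 5: 92 + 104 + 116 + 78 + 80 = 470.
Column 1: 108 + 114 + 70 + 86 + 92 = 470.
Column 2: 110 + 76 + 82 + 98 + 104 = 470.
Column 3: 72 + 88 + 94 + 100 + 116 = 470.
Column 4: 84 + 90 + 106 + 112 + 78 = 470.
Column 5: 96 + 102 + 118 + 74 + 80 = 470.
Main diagonal: 108 + 76 + 94 + 112 + 80 = 470.
Anti-diagonal: 96 + 90 + 94 + 98 + 92 = 470.
All lines sum to 470.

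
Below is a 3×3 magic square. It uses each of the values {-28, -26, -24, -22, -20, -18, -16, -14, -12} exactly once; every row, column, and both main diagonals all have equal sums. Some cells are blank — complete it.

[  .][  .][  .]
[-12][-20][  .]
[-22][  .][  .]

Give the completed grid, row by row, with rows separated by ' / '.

-26 -16 -18 / -12 -20 -28 / -22 -24 -14

The 9 entries sum to -180, so each line sums to -180/3 = -60.
Row 2: -12 + (-20) + ? = -60, so (2,3) = -28.
Column 1 needs -60; the known cells sum to -34, so (1,1) = -26.
Main diagonal: -26 + (-20) + ? = -60, so (3,3) = -14.
Anti-diagonal: -20 + (-22) + ? = -60, so (1,3) = -18.
Row 1 needs -60; the known cells sum to -44, so (1,2) = -16.
From row 3, -60 − (-22 + (-14)) gives (3,2) = -24.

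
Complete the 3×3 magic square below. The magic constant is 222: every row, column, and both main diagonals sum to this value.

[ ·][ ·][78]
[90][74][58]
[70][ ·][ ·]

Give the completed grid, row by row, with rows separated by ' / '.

62 82 78 / 90 74 58 / 70 66 86

From column 1, 222 − (90 + 70) gives (1,1) = 62.
The remaining cell in column 3 is (3,3) = 222 − 136 = 86.
Row 1 needs 222; the known cells sum to 140, so (1,2) = 82.
Using row 3: 70 + 86 + ? → (3,2) = 222 − 156 = 66.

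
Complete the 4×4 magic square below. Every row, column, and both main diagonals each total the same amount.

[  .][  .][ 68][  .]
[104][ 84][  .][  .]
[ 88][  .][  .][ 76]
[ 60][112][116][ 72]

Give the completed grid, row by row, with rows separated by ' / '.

Row 4 is already complete: 60 + 112 + 116 + 72 = 360, so that is the magic constant.
Column 1: 104 + 88 + 60 + ? = 360, so (1,1) = 108.
From main diagonal, 360 − (108 + 84 + 72) gives (3,3) = 96.
Row 3 needs 360; the known cells sum to 260, so (3,2) = 100.
Using column 2: 84 + 100 + 112 + ? → (1,2) = 360 − 296 = 64.
Using column 3: 68 + 96 + 116 + ? → (2,3) = 360 − 280 = 80.
From anti-diagonal, 360 − (80 + 100 + 60) gives (1,4) = 120.
From row 2, 360 − (104 + 84 + 80) gives (2,4) = 92.

108 64 68 120 / 104 84 80 92 / 88 100 96 76 / 60 112 116 72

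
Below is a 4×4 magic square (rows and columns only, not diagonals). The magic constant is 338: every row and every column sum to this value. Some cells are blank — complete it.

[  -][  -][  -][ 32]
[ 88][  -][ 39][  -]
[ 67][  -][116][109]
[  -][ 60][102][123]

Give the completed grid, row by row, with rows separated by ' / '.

Using row 3: 67 + 116 + 109 + ? → (3,2) = 338 − 292 = 46.
Using row 4: 60 + 102 + 123 + ? → (4,1) = 338 − 285 = 53.
Column 1 must total 338; the given cells sum to 208, so (1,1) = 130.
Column 3: 39 + 116 + 102 + ? = 338, so (1,3) = 81.
The remaining cell in column 4 is (2,4) = 338 − 264 = 74.
Row 1 needs 338; the known cells sum to 243, so (1,2) = 95.
Using row 2: 88 + 39 + 74 + ? → (2,2) = 338 − 201 = 137.

130 95 81 32 / 88 137 39 74 / 67 46 116 109 / 53 60 102 123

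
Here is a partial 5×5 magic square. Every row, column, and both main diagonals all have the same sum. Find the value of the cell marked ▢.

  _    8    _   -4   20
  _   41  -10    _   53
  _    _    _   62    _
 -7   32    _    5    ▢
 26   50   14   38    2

44

Row 5 is complete and sums to 130; that is the magic constant.
Column 2: 8 + 41 + 32 + 50 + ? = 130, so (3,2) = -1.
Column 4 needs 130; the known cells sum to 101, so (2,4) = 29.
Anti-diagonal needs 130; the known cells sum to 107, so (3,3) = 23.
Row 2 must total 130; the given cells sum to 113, so (2,1) = 17.
Main diagonal must total 130; the given cells sum to 71, so (1,1) = 59.
Using row 1: 59 + 8 + (-4) + 20 + ? → (1,3) = 130 − 83 = 47.
Column 1 must total 130; the given cells sum to 95, so (3,1) = 35.
Column 3 needs 130; the known cells sum to 74, so (4,3) = 56.
Using row 3: 35 + (-1) + 23 + 62 + ? → (3,5) = 130 − 119 = 11.
Row 4 needs 130; the known cells sum to 86, so (4,5) = 44.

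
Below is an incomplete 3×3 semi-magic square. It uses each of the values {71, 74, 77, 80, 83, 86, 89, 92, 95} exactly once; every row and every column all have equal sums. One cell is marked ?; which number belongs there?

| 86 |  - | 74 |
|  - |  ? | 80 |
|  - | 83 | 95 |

The 9 entries sum to 747, so each line sums to 747/3 = 249.
Row 1 needs 249; the known cells sum to 160, so (1,2) = 89.
The remaining cell in row 3 is (3,1) = 249 − 178 = 71.
The remaining cell in column 1 is (2,1) = 249 − 157 = 92.
The remaining cell in column 2 is (2,2) = 249 − 172 = 77.

77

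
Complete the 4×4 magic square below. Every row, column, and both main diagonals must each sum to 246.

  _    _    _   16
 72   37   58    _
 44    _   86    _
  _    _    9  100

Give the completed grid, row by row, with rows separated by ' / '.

Using row 2: 72 + 37 + 58 + ? → (2,4) = 246 − 167 = 79.
The remaining cell in column 3 is (1,3) = 246 − 153 = 93.
From column 4, 246 − (16 + 79 + 100) gives (3,4) = 51.
Main diagonal: 37 + 86 + 100 + ? = 246, so (1,1) = 23.
Row 1 must total 246; the given cells sum to 132, so (1,2) = 114.
Row 3 needs 246; the known cells sum to 181, so (3,2) = 65.
Column 1: 23 + 72 + 44 + ? = 246, so (4,1) = 107.
From column 2, 246 − (114 + 37 + 65) gives (4,2) = 30.

23 114 93 16 / 72 37 58 79 / 44 65 86 51 / 107 30 9 100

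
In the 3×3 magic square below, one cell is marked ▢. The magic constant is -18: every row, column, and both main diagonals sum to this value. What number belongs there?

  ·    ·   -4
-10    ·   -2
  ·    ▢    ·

Row 2 needs -18; the known cells sum to -12, so (2,2) = -6.
Column 3: -4 + (-2) + ? = -18, so (3,3) = -12.
Using main diagonal: -6 + (-12) + ? → (1,1) = -18 − (-18) = 0.
Using anti-diagonal: -4 + (-6) + ? → (3,1) = -18 − (-10) = -8.
Using row 1: 0 + (-4) + ? → (1,2) = -18 − (-4) = -14.
The remaining cell in row 3 is (3,2) = -18 − (-20) = 2.

2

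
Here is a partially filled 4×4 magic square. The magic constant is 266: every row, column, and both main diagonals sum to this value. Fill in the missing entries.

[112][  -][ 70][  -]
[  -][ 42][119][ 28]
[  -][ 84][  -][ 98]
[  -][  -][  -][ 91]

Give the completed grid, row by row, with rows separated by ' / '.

112 35 70 49 / 77 42 119 28 / 63 84 21 98 / 14 105 56 91

Row 2: 42 + 119 + 28 + ? = 266, so (2,1) = 77.
Column 4: 28 + 98 + 91 + ? = 266, so (1,4) = 49.
Main diagonal must total 266; the given cells sum to 245, so (3,3) = 21.
Anti-diagonal needs 266; the known cells sum to 252, so (4,1) = 14.
The remaining cell in row 1 is (1,2) = 266 − 231 = 35.
The remaining cell in row 3 is (3,1) = 266 − 203 = 63.
From column 2, 266 − (35 + 42 + 84) gives (4,2) = 105.
From column 3, 266 − (70 + 119 + 21) gives (4,3) = 56.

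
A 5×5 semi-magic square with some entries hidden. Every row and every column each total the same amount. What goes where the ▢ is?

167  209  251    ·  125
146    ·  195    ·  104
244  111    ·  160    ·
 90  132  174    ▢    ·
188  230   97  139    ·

Column 1 is complete and sums to 835; that is the magic constant.
Row 1 must total 835; the given cells sum to 752, so (1,4) = 83.
Row 5 must total 835; the given cells sum to 654, so (5,5) = 181.
The remaining cell in column 2 is (2,2) = 835 − 682 = 153.
Using column 3: 251 + 195 + 174 + 97 + ? → (3,3) = 835 − 717 = 118.
Row 2 needs 835; the known cells sum to 598, so (2,4) = 237.
Row 3: 244 + 111 + 118 + 160 + ? = 835, so (3,5) = 202.
The remaining cell in column 4 is (4,4) = 835 − 619 = 216.

216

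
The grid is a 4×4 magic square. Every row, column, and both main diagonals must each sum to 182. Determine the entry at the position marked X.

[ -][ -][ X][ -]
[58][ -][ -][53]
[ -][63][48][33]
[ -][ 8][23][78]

Row 3: 63 + 48 + 33 + ? = 182, so (3,1) = 38.
Row 4 must total 182; the given cells sum to 109, so (4,1) = 73.
Using column 1: 58 + 38 + 73 + ? → (1,1) = 182 − 169 = 13.
Column 4 needs 182; the known cells sum to 164, so (1,4) = 18.
Main diagonal must total 182; the given cells sum to 139, so (2,2) = 43.
Anti-diagonal needs 182; the known cells sum to 154, so (2,3) = 28.
From column 2, 182 − (43 + 63 + 8) gives (1,2) = 68.
From column 3, 182 − (28 + 48 + 23) gives (1,3) = 83.

83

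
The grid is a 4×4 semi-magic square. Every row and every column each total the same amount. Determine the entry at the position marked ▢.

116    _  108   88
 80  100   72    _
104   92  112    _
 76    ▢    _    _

120

Column 1 is complete and sums to 376; that is the magic constant.
From row 1, 376 − (116 + 108 + 88) gives (1,2) = 64.
Row 2: 80 + 100 + 72 + ? = 376, so (2,4) = 124.
From row 3, 376 − (104 + 92 + 112) gives (3,4) = 68.
Column 2 needs 376; the known cells sum to 256, so (4,2) = 120.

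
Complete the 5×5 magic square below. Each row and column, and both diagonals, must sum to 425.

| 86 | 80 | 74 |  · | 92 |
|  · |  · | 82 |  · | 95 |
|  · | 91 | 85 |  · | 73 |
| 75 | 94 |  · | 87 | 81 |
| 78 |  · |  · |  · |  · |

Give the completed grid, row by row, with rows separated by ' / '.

86 80 74 93 92 / 89 83 82 76 95 / 97 91 85 79 73 / 75 94 88 87 81 / 78 77 96 90 84

The remaining cell in row 1 is (1,4) = 425 − 332 = 93.
From row 4, 425 − (75 + 94 + 87 + 81) gives (4,3) = 88.
The remaining cell in column 3 is (5,3) = 425 − 329 = 96.
Using column 5: 92 + 95 + 73 + 81 + ? → (5,5) = 425 − 341 = 84.
Using main diagonal: 86 + 85 + 87 + 84 + ? → (2,2) = 425 − 342 = 83.
Anti-diagonal must total 425; the given cells sum to 349, so (2,4) = 76.
Row 2 needs 425; the known cells sum to 336, so (2,1) = 89.
From column 1, 425 − (86 + 89 + 75 + 78) gives (3,1) = 97.
From column 2, 425 − (80 + 83 + 91 + 94) gives (5,2) = 77.
Row 3: 97 + 91 + 85 + 73 + ? = 425, so (3,4) = 79.
Row 5: 78 + 77 + 96 + 84 + ? = 425, so (5,4) = 90.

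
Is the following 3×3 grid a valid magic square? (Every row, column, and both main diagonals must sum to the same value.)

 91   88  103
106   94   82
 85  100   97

Row 1: 91 + 88 + 103 = 282.
Row 2: 106 + 94 + 82 = 282.
Row 3: 85 + 100 + 97 = 282.
Column 1: 91 + 106 + 85 = 282.
Column 2: 88 + 94 + 100 = 282.
Column 3: 103 + 82 + 97 = 282.
Main diagonal: 91 + 94 + 97 = 282.
Anti-diagonal: 103 + 94 + 85 = 282.
All lines sum to 282.

Yes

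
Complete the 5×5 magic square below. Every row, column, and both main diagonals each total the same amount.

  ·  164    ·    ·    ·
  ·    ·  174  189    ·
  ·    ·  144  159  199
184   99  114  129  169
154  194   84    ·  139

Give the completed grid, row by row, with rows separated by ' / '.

Row 4 is already complete: 184 + 99 + 114 + 129 + 169 = 695, so that is the magic constant.
The remaining cell in row 5 is (5,4) = 695 − 571 = 124.
Column 3 needs 695; the known cells sum to 516, so (1,3) = 179.
Column 4 must total 695; the given cells sum to 601, so (1,4) = 94.
Anti-diagonal must total 695; the given cells sum to 586, so (1,5) = 109.
Row 1 needs 695; the known cells sum to 546, so (1,1) = 149.
The remaining cell in column 5 is (2,5) = 695 − 616 = 79.
Main diagonal needs 695; the known cells sum to 561, so (2,2) = 134.
Row 2 needs 695; the known cells sum to 576, so (2,1) = 119.
Using column 1: 149 + 119 + 184 + 154 + ? → (3,1) = 695 − 606 = 89.
Column 2 must total 695; the given cells sum to 591, so (3,2) = 104.

149 164 179 94 109 / 119 134 174 189 79 / 89 104 144 159 199 / 184 99 114 129 169 / 154 194 84 124 139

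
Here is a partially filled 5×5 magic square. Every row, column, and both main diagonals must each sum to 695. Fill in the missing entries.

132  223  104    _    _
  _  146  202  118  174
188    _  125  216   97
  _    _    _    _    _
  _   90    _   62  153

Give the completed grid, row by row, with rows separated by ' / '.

132 223 104 160 76 / 55 146 202 118 174 / 188 69 125 216 97 / 111 167 83 139 195 / 209 90 181 62 153

Row 2 must total 695; the given cells sum to 640, so (2,1) = 55.
Row 3 needs 695; the known cells sum to 626, so (3,2) = 69.
Column 2: 223 + 146 + 69 + 90 + ? = 695, so (4,2) = 167.
Using main diagonal: 132 + 146 + 125 + 153 + ? → (4,4) = 695 − 556 = 139.
Using column 4: 118 + 216 + 139 + 62 + ? → (1,4) = 695 − 535 = 160.
The remaining cell in row 1 is (1,5) = 695 − 619 = 76.
Column 5 must total 695; the given cells sum to 500, so (4,5) = 195.
Anti-diagonal: 76 + 118 + 125 + 167 + ? = 695, so (5,1) = 209.
From row 5, 695 − (209 + 90 + 62 + 153) gives (5,3) = 181.
Column 1 must total 695; the given cells sum to 584, so (4,1) = 111.
Column 3: 104 + 202 + 125 + 181 + ? = 695, so (4,3) = 83.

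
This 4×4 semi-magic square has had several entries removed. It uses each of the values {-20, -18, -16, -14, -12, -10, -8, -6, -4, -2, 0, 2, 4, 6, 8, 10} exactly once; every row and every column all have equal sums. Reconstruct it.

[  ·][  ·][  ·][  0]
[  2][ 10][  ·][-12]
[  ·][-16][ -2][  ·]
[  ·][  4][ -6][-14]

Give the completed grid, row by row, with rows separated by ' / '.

The 16 entries sum to -80, so each line sums to -80/4 = -20.
Using row 2: 2 + 10 + (-12) + ? → (2,3) = -20 − 0 = -20.
Row 4 needs -20; the known cells sum to -16, so (4,1) = -4.
Column 2 needs -20; the known cells sum to -2, so (1,2) = -18.
Column 3 must total -20; the given cells sum to -28, so (1,3) = 8.
Column 4: 0 + (-12) + (-14) + ? = -20, so (3,4) = 6.
From row 1, -20 − (-18 + 8 + 0) gives (1,1) = -10.
Row 3: -16 + (-2) + 6 + ? = -20, so (3,1) = -8.

-10 -18 8 0 / 2 10 -20 -12 / -8 -16 -2 6 / -4 4 -6 -14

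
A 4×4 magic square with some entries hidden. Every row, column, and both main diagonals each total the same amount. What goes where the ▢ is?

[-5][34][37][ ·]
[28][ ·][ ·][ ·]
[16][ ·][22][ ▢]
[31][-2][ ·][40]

Column 1 is complete and sums to 70; that is the magic constant.
Row 1 needs 70; the known cells sum to 66, so (1,4) = 4.
The remaining cell in row 4 is (4,3) = 70 − 69 = 1.
Column 3 must total 70; the given cells sum to 60, so (2,3) = 10.
Main diagonal must total 70; the given cells sum to 57, so (2,2) = 13.
Anti-diagonal needs 70; the known cells sum to 45, so (3,2) = 25.
Row 2 needs 70; the known cells sum to 51, so (2,4) = 19.
Using row 3: 16 + 25 + 22 + ? → (3,4) = 70 − 63 = 7.

7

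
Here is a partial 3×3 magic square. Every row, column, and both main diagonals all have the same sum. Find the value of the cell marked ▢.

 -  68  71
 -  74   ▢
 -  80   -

Column 2 is complete and sums to 222; that is the magic constant.
Row 1 needs 222; the known cells sum to 139, so (1,1) = 83.
Main diagonal needs 222; the known cells sum to 157, so (3,3) = 65.
The remaining cell in anti-diagonal is (3,1) = 222 − 145 = 77.
Column 1 needs 222; the known cells sum to 160, so (2,1) = 62.
From column 3, 222 − (71 + 65) gives (2,3) = 86.

86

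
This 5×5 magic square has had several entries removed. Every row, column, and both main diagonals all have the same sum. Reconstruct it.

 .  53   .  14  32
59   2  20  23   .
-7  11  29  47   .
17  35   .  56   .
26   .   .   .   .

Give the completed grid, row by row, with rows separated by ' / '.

Anti-diagonal is already complete: 32 + 23 + 29 + 35 + 26 = 145, so that is the magic constant.
Using row 2: 59 + 2 + 20 + 23 + ? → (2,5) = 145 − 104 = 41.
From row 3, 145 − (-7 + 11 + 29 + 47) gives (3,5) = 65.
From column 1, 145 − (59 + (-7) + 17 + 26) gives (1,1) = 50.
Column 2: 53 + 2 + 11 + 35 + ? = 145, so (5,2) = 44.
Column 4 must total 145; the given cells sum to 140, so (5,4) = 5.
The remaining cell in main diagonal is (5,5) = 145 − 137 = 8.
From row 1, 145 − (50 + 53 + 14 + 32) gives (1,3) = -4.
Row 5 needs 145; the known cells sum to 83, so (5,3) = 62.
The remaining cell in column 3 is (4,3) = 145 − 107 = 38.
Column 5 needs 145; the known cells sum to 146, so (4,5) = -1.

50 53 -4 14 32 / 59 2 20 23 41 / -7 11 29 47 65 / 17 35 38 56 -1 / 26 44 62 5 8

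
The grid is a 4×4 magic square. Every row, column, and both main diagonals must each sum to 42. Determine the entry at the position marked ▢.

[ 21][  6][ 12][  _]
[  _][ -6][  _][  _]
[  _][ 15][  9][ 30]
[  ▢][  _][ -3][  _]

0

Row 1 must total 42; the given cells sum to 39, so (1,4) = 3.
Row 3: 15 + 9 + 30 + ? = 42, so (3,1) = -12.
Column 2: 6 + (-6) + 15 + ? = 42, so (4,2) = 27.
Using column 3: 12 + 9 + (-3) + ? → (2,3) = 42 − 18 = 24.
Using main diagonal: 21 + (-6) + 9 + ? → (4,4) = 42 − 24 = 18.
The remaining cell in anti-diagonal is (4,1) = 42 − 42 = 0.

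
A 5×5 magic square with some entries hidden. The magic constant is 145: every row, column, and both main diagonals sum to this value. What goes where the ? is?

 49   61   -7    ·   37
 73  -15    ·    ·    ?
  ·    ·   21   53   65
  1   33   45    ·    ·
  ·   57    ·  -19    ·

Row 1: 49 + 61 + (-7) + 37 + ? = 145, so (1,4) = 5.
Column 2 needs 145; the known cells sum to 136, so (3,2) = 9.
The remaining cell in row 3 is (3,1) = 145 − 148 = -3.
The remaining cell in column 1 is (5,1) = 145 − 120 = 25.
Anti-diagonal needs 145; the known cells sum to 116, so (2,4) = 29.
Column 4 must total 145; the given cells sum to 68, so (4,4) = 77.
Main diagonal must total 145; the given cells sum to 132, so (5,5) = 13.
Row 4 must total 145; the given cells sum to 156, so (4,5) = -11.
From row 5, 145 − (25 + 57 + (-19) + 13) gives (5,3) = 69.
Column 3: -7 + 21 + 45 + 69 + ? = 145, so (2,3) = 17.
Column 5 must total 145; the given cells sum to 104, so (2,5) = 41.

41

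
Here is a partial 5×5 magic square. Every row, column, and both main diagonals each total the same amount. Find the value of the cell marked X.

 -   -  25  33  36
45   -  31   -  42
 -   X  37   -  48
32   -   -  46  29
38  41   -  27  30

34

Column 5 is complete and sums to 185; that is the magic constant.
Using row 5: 38 + 41 + 27 + 30 + ? → (5,3) = 185 − 136 = 49.
The remaining cell in column 3 is (4,3) = 185 − 142 = 43.
Using row 4: 32 + 43 + 46 + 29 + ? → (4,2) = 185 − 150 = 35.
Anti-diagonal must total 185; the given cells sum to 146, so (2,4) = 39.
From row 2, 185 − (45 + 31 + 39 + 42) gives (2,2) = 28.
From column 4, 185 − (33 + 39 + 46 + 27) gives (3,4) = 40.
Using main diagonal: 28 + 37 + 46 + 30 + ? → (1,1) = 185 − 141 = 44.
Using row 1: 44 + 25 + 33 + 36 + ? → (1,2) = 185 − 138 = 47.
Column 1: 44 + 45 + 32 + 38 + ? = 185, so (3,1) = 26.
Using column 2: 47 + 28 + 35 + 41 + ? → (3,2) = 185 − 151 = 34.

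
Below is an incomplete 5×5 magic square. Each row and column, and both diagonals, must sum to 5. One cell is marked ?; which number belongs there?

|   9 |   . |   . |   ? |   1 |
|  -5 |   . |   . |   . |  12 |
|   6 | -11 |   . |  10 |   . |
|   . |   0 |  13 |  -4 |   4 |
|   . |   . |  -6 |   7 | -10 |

Row 4 must total 5; the given cells sum to 13, so (4,1) = -8.
Column 1: 9 + (-5) + 6 + (-8) + ? = 5, so (5,1) = 3.
The remaining cell in column 5 is (3,5) = 5 − 7 = -2.
From row 3, 5 − (6 + (-11) + 10 + (-2)) gives (3,3) = 2.
Using row 5: 3 + (-6) + 7 + (-10) + ? → (5,2) = 5 − (-6) = 11.
Main diagonal must total 5; the given cells sum to -3, so (2,2) = 8.
From anti-diagonal, 5 − (1 + 2 + 0 + 3) gives (2,4) = -1.
The remaining cell in row 2 is (2,3) = 5 − 14 = -9.
From column 2, 5 − (8 + (-11) + 0 + 11) gives (1,2) = -3.
Column 3 must total 5; the given cells sum to 0, so (1,3) = 5.
Column 4 needs 5; the known cells sum to 12, so (1,4) = -7.

-7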